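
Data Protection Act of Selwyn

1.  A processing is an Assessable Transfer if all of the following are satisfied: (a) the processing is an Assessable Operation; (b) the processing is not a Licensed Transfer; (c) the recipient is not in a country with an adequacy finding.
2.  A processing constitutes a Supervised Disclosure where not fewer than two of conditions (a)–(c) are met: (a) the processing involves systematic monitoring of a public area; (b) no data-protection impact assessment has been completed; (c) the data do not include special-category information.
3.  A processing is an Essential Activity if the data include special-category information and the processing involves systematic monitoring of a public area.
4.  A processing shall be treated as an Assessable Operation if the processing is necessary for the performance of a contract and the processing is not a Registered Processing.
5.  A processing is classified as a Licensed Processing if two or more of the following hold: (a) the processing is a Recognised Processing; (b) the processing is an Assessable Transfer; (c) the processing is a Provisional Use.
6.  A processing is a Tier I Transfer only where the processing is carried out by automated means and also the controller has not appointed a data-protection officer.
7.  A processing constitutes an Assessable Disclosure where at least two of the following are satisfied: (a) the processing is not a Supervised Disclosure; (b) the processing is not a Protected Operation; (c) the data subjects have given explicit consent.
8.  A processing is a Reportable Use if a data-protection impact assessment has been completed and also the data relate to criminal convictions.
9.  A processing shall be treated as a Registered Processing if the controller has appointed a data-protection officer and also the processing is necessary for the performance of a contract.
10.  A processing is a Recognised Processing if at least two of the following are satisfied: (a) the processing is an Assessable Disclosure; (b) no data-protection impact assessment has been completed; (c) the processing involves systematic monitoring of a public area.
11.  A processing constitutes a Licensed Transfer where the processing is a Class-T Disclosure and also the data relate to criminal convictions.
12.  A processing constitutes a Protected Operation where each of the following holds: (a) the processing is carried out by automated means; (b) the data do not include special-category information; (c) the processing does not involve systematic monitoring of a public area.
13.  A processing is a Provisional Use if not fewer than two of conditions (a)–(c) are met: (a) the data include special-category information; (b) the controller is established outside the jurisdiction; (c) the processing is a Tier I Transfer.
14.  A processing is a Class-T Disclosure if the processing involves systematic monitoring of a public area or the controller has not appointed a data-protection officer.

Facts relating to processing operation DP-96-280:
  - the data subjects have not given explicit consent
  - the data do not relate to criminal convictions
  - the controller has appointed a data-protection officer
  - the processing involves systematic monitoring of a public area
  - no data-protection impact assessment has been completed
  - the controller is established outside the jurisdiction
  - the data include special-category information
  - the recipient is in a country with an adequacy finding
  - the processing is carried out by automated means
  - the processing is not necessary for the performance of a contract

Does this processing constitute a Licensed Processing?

Yes

Under paragraph 2: the processing involves systematic monitoring of a public area? yes; no data-protection impact assessment has been completed? yes; the data do not include special-category information? no — 2 of 3 hold (need ≥2) → satisfied.
Under paragraph 12: the processing is carried out by automated means? yes; and the data do not include special-category information? no; and the processing does not involve systematic monitoring of a public area? no. So the processing is not a Protected Operation.
Under paragraph 7: not a Supervised Disclosure (paragraph 2)? no; not a Protected Operation (paragraph 12)? yes; the data subjects have given explicit consent? no — 1 of 3 hold (need ≥2) → not satisfied.
Under paragraph 10: Assessable Disclosure (paragraph 7)? no; no data-protection impact assessment has been completed? yes; the processing involves systematic monitoring of a public area? yes — 2 of 3 hold (need ≥2) → satisfied.
Under paragraph 9: the controller has appointed a data-protection officer? yes; and the processing is necessary for the performance of a contract? no. So the processing is not a Registered Processing.
Under paragraph 4: the processing is necessary for the performance of a contract? no; and not a Registered Processing (paragraph 9)? yes. So the processing is not an Assessable Operation.
Under paragraph 14: the processing involves systematic monitoring of a public area? yes; or the controller has not appointed a data-protection officer? no. So the processing is a Class-T Disclosure.
Under paragraph 11: Class-T Disclosure (paragraph 14)? yes; and the data relate to criminal convictions? no. So the processing is not a Licensed Transfer.
Under paragraph 1: Assessable Operation (paragraph 4)? no; and not a Licensed Transfer (paragraph 11)? yes; and the recipient is not in a country with an adequacy finding? no. So the processing is not an Assessable Transfer.
Under paragraph 6: the processing is carried out by automated means? yes; and the controller has not appointed a data-protection officer? no. So the processing is not a Tier I Transfer.
Under paragraph 13: the data include special-category information? yes; the controller is established outside the jurisdiction? yes; Tier I Transfer (paragraph 6)? no — 2 of 3 hold (need ≥2) → satisfied.
Under paragraph 5: Recognised Processing (paragraph 10)? yes; Assessable Transfer (paragraph 1)? no; Provisional Use (paragraph 13)? yes — 2 of 3 hold (need ≥2) → satisfied.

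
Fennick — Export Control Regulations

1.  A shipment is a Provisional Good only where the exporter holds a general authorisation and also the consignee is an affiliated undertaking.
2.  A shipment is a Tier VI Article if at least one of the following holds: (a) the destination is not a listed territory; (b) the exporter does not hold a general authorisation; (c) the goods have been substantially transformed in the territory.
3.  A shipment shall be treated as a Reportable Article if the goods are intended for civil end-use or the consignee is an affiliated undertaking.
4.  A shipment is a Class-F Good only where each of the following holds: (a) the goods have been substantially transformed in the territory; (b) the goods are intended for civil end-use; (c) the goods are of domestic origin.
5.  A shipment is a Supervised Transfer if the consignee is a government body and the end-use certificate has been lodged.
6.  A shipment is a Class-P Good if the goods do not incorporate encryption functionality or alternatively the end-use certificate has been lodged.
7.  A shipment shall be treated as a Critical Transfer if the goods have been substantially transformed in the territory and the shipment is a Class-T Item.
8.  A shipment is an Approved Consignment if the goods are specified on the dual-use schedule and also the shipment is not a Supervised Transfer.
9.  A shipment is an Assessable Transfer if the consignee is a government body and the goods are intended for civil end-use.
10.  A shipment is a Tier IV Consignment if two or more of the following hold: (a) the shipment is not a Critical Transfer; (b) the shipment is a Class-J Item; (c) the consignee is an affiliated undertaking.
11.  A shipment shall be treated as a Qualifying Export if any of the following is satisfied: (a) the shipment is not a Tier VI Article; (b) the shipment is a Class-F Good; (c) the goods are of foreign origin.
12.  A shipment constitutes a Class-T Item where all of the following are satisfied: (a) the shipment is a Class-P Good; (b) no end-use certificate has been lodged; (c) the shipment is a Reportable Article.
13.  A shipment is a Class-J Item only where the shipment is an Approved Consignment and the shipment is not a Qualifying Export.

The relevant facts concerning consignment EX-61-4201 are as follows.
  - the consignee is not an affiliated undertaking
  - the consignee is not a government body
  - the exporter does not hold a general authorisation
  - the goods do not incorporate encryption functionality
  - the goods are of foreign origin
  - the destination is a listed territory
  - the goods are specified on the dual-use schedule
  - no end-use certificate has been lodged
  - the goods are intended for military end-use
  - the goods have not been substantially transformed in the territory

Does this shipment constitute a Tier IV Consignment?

paragraph 6 — Class-P Good: [the goods do not incorporate encryption functionality? yes] OR [the end-use certificate has been lodged? no] → satisfied.
paragraph 3 — Reportable Article: [the goods are intended for civil end-use? no] OR [the consignee is an affiliated undertaking? no] → not satisfied.
paragraph 12 — Class-T Item: [Class-P Good (paragraph 6)? yes] AND [no end-use certificate has been lodged? yes] AND [Reportable Article (paragraph 3)? no] → not satisfied.
paragraph 7 — Critical Transfer: [the goods have been substantially transformed in the territory? no] AND [Class-T Item (paragraph 12)? no] → not satisfied.
paragraph 5 — Supervised Transfer: [the consignee is a government body? no] AND [the end-use certificate has been lodged? no] → not satisfied.
paragraph 8 — Approved Consignment: [the goods are specified on the dual-use schedule? yes] AND [not a Supervised Transfer (paragraph 5)? yes] → satisfied.
paragraph 2 — Tier VI Article: [the destination is not a listed territory? no] OR [the exporter does not hold a general authorisation? yes] OR [the goods have been substantially transformed in the territory? no] → satisfied.
paragraph 4 — Class-F Good: [the goods have been substantially transformed in the territory? no] AND [the goods are intended for civil end-use? no] AND [the goods are of domestic origin? no] → not satisfied.
paragraph 11 — Qualifying Export: [not a Tier VI Article (paragraph 2)? no] OR [Class-F Good (paragraph 4)? no] OR [the goods are of foreign origin? yes] → satisfied.
paragraph 13 — Class-J Item: [Approved Consignment (paragraph 8)? yes] AND [not a Qualifying Export (paragraph 11)? no] → not satisfied.
paragraph 10 — Tier IV Consignment: not a Critical Transfer (paragraph 7)? yes; Class-J Item (paragraph 13)? no; the consignee is an affiliated undertaking? no — 1 of 3 hold (need ≥2) → not satisfied.

No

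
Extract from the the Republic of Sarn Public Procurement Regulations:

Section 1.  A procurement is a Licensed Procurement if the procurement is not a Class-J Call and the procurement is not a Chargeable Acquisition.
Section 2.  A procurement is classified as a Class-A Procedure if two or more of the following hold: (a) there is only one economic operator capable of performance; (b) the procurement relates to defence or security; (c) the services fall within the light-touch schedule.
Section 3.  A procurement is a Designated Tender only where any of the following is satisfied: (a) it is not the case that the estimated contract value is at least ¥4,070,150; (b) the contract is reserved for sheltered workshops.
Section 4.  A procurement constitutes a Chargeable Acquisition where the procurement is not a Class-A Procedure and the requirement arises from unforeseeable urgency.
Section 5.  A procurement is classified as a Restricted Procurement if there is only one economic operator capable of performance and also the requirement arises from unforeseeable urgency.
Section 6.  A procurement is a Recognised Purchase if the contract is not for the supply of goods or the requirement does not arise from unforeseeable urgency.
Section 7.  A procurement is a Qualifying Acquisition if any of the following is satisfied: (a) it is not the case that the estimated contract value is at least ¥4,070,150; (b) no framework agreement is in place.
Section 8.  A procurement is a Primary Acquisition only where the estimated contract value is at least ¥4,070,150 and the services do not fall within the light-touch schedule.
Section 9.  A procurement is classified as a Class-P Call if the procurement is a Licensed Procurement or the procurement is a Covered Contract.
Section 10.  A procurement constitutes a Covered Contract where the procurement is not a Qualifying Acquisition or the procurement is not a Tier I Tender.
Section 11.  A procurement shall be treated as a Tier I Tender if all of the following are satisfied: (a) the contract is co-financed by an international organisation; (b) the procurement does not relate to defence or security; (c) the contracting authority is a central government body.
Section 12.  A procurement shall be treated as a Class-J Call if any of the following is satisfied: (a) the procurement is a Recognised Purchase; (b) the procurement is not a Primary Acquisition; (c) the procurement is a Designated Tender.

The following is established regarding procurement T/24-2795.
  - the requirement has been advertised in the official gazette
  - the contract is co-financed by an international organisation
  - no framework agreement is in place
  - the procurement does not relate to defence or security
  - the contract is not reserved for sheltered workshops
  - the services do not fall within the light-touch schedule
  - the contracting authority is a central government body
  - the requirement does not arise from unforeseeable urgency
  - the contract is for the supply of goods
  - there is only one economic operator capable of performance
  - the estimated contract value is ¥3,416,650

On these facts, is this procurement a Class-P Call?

section 6 — Recognised Purchase: [the contract is not for the supply of goods? no] OR [the requirement does not arise from unforeseeable urgency? yes] → satisfied.
section 8 — Primary Acquisition: [estimated contract value: ¥3,416,650 ≥ ¥4,070,150? no] AND [the services do not fall within the light-touch schedule? yes] → not satisfied.
section 3 — Designated Tender: [estimated contract value: ¥3,416,650 ≥ ¥4,070,150? no, so negated condition yes] OR [the contract is reserved for sheltered workshops? no] → satisfied.
section 12 — Class-J Call: [Recognised Purchase (section 6)? yes] OR [not a Primary Acquisition (section 8)? yes] OR [Designated Tender (section 3)? yes] → satisfied.
section 2 — Class-A Procedure: there is only one economic operator capable of performance? yes; the procurement relates to defence or security? no; the services fall within the light-touch schedule? no — 1 of 3 hold (need ≥2) → not satisfied.
section 4 — Chargeable Acquisition: [not a Class-A Procedure (section 2)? yes] AND [the requirement arises from unforeseeable urgency? no] → not satisfied.
section 1 — Licensed Procurement: [not a Class-J Call (section 12)? no] AND [not a Chargeable Acquisition (section 4)? yes] → not satisfied.
section 7 — Qualifying Acquisition: [estimated contract value: ¥3,416,650 ≥ ¥4,070,150? no, so negated condition yes] OR [no framework agreement is in place? yes] → satisfied.
section 11 — Tier I Tender: [the contract is co-financed by an international organisation? yes] AND [the procurement does not relate to defence or security? yes] AND [the contracting authority is a central government body? yes] → satisfied.
section 10 — Covered Contract: [not a Qualifying Acquisition (section 7)? no] OR [not a Tier I Tender (section 11)? no] → not satisfied.
section 9 — Class-P Call: [Licensed Procurement (section 1)? no] OR [Covered Contract (section 10)? no] → not satisfied.

No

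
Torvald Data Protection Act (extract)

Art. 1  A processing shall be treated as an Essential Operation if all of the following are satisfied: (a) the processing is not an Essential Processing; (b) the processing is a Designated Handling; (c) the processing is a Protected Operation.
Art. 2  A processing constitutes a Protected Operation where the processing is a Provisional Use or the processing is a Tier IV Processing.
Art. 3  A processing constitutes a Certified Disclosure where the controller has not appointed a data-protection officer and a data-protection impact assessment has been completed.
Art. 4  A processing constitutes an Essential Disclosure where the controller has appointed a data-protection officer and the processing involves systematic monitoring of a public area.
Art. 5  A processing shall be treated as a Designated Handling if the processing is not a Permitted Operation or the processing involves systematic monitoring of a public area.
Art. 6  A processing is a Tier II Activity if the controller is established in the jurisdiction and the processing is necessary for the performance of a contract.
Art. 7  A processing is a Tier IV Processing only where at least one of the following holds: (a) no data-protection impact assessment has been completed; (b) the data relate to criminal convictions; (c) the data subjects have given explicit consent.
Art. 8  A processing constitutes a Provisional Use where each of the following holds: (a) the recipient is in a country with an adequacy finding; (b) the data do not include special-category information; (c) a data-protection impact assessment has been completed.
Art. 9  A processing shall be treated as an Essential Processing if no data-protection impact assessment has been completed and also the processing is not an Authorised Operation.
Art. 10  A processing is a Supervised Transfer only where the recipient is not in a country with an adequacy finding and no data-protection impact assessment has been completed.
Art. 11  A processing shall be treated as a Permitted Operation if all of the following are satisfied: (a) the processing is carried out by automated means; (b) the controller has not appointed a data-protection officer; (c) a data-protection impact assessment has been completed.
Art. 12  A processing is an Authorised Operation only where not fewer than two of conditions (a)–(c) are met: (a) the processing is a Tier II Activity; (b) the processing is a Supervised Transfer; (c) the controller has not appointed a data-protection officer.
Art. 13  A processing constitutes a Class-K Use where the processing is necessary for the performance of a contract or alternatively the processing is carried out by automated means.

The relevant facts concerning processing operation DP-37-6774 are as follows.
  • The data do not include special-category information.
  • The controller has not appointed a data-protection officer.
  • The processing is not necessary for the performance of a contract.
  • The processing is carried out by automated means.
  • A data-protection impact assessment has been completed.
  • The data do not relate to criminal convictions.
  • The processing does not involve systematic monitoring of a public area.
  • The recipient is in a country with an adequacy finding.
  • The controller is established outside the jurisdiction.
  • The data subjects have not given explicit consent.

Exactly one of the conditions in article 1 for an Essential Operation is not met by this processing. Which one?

article 6 — Tier II Activity: [the controller is established in the jurisdiction? no] AND [the processing is necessary for the performance of a contract? no] → not satisfied.
article 10 — Supervised Transfer: [the recipient is not in a country with an adequacy finding? no] AND [no data-protection impact assessment has been completed? no] → not satisfied.
article 12 — Authorised Operation: Tier II Activity (article 6)? no; Supervised Transfer (article 10)? no; the controller has not appointed a data-protection officer? yes — 1 of 3 hold (need ≥2) → not satisfied.
article 9 — Essential Processing: [no data-protection impact assessment has been completed? no] AND [not an Authorised Operation (article 12)? yes] → not satisfied.
article 11 — Permitted Operation: [the processing is carried out by automated means? yes] AND [the controller has not appointed a data-protection officer? yes] AND [a data-protection impact assessment has been completed? yes] → satisfied.
article 5 — Designated Handling: [not a Permitted Operation (article 11)? no] OR [the processing involves systematic monitoring of a public area? no] → not satisfied.
article 8 — Provisional Use: [the recipient is in a country with an adequacy finding? yes] AND [the data do not include special-category information? yes] AND [a data-protection impact assessment has been completed? yes] → satisfied.
article 7 — Tier IV Processing: [no data-protection impact assessment has been completed? no] OR [the data relate to criminal convictions? no] OR [the data subjects have given explicit consent? no] → not satisfied.
article 2 — Protected Operation: [Provisional Use (article 8)? yes] OR [Tier IV Processing (article 7)? no] → satisfied.
article 1 — Essential Operation: [not an Essential Processing (article 9)? yes] AND [Designated Handling (article 5)? no] AND [Protected Operation (article 2)? yes] → not satisfied.

Designated Handling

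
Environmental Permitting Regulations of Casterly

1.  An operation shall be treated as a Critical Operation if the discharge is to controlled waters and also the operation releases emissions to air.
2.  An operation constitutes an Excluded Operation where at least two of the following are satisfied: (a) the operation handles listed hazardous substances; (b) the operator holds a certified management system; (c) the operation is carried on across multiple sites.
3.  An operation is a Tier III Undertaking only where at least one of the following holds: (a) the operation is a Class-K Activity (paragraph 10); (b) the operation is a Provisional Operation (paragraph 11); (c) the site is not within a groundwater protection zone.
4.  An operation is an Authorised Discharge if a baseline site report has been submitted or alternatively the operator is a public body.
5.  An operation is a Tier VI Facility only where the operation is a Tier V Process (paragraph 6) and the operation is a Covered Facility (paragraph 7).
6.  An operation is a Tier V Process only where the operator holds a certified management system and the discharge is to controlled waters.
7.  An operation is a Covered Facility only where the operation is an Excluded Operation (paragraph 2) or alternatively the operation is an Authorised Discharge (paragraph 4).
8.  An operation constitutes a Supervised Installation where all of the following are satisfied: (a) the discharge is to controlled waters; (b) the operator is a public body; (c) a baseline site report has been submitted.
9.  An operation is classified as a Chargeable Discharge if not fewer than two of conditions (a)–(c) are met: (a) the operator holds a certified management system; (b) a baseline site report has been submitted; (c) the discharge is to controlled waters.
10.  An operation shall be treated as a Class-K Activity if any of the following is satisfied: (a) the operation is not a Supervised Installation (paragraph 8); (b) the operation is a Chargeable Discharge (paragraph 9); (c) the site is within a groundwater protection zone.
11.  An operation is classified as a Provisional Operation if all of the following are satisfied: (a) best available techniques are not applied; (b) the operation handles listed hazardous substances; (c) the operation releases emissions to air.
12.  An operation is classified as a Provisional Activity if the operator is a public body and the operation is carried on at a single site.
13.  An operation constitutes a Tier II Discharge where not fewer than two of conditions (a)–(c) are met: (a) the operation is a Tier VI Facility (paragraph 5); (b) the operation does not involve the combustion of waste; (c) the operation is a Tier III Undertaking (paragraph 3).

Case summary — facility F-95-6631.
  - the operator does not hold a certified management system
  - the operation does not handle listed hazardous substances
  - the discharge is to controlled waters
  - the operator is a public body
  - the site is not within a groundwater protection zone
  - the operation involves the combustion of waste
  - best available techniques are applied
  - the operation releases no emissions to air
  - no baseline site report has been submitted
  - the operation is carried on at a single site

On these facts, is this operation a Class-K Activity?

paragraph 8 — Supervised Installation: [the discharge is to controlled waters? yes] AND [the operator is a public body? yes] AND [a baseline site report has been submitted? no] → not satisfied.
paragraph 9 — Chargeable Discharge: the operator holds a certified management system? no; a baseline site report has been submitted? no; the discharge is to controlled waters? yes — 1 of 3 hold (need ≥2) → not satisfied.
paragraph 10 — Class-K Activity: [not a Supervised Installation (paragraph 8)? yes] OR [Chargeable Discharge (paragraph 9)? no] OR [the site is within a groundwater protection zone? no] → satisfied.

Yes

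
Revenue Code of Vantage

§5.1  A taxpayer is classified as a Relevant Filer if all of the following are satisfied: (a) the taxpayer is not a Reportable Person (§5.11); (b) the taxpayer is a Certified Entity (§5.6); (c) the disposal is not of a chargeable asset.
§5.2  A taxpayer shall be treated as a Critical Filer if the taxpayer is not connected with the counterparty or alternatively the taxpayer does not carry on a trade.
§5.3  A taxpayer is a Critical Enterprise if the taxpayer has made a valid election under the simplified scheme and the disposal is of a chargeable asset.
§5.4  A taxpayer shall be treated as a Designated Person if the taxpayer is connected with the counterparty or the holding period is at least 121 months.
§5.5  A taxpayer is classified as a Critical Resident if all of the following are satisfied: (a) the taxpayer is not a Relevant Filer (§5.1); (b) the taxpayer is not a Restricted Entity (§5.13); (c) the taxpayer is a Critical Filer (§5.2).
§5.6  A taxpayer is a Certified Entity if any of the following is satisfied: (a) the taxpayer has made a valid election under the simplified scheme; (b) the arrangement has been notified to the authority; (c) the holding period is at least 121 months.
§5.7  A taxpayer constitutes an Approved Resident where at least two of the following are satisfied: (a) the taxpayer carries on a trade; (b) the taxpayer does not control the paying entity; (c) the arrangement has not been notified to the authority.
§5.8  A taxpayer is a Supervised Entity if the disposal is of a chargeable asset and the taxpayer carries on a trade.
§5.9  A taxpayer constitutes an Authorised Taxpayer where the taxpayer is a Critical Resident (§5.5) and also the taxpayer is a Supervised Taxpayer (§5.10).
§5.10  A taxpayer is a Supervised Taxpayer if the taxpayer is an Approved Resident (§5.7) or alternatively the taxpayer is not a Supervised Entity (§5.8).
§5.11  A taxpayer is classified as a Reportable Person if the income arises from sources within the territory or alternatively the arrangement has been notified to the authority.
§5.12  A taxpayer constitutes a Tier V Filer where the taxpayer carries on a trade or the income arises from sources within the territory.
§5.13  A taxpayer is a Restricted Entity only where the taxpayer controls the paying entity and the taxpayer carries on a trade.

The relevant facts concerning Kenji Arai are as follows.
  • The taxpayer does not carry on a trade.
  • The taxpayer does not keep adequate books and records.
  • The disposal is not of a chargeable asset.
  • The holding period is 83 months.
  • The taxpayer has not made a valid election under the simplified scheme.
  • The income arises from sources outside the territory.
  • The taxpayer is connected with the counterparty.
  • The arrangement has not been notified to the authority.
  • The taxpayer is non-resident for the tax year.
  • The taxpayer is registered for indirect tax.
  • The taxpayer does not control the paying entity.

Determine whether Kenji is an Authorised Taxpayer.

Yes

§5.11 — Reportable Person: [the income arises from sources within the territory? no] OR [the arrangement has been notified to the authority? no] → not satisfied.
§5.6 — Certified Entity: [the taxpayer has made a valid election under the simplified scheme? no] OR [the arrangement has been notified to the authority? no] OR [holding period: 83 months ≥ 121 months? no] → not satisfied.
§5.1 — Relevant Filer: [not a Reportable Person (§5.11)? yes] AND [Certified Entity (§5.6)? no] AND [the disposal is not of a chargeable asset? yes] → not satisfied.
§5.13 — Restricted Entity: [the taxpayer controls the paying entity? no] AND [the taxpayer carries on a trade? no] → not satisfied.
§5.2 — Critical Filer: [the taxpayer is not connected with the counterparty? no] OR [the taxpayer does not carry on a trade? yes] → satisfied.
§5.5 — Critical Resident: [not a Relevant Filer (§5.1)? yes] AND [not a Restricted Entity (§5.13)? yes] AND [Critical Filer (§5.2)? yes] → satisfied.
§5.7 — Approved Resident: the taxpayer carries on a trade? no; the taxpayer does not control the paying entity? yes; the arrangement has not been notified to the authority? yes — 2 of 3 hold (need ≥2) → satisfied.
§5.8 — Supervised Entity: [the disposal is of a chargeable asset? no] AND [the taxpayer carries on a trade? no] → not satisfied.
§5.10 — Supervised Taxpayer: [Approved Resident (§5.7)? yes] OR [not a Supervised Entity (§5.8)? yes] → satisfied.
§5.9 — Authorised Taxpayer: [Critical Resident (§5.5)? yes] AND [Supervised Taxpayer (§5.10)? yes] → satisfied.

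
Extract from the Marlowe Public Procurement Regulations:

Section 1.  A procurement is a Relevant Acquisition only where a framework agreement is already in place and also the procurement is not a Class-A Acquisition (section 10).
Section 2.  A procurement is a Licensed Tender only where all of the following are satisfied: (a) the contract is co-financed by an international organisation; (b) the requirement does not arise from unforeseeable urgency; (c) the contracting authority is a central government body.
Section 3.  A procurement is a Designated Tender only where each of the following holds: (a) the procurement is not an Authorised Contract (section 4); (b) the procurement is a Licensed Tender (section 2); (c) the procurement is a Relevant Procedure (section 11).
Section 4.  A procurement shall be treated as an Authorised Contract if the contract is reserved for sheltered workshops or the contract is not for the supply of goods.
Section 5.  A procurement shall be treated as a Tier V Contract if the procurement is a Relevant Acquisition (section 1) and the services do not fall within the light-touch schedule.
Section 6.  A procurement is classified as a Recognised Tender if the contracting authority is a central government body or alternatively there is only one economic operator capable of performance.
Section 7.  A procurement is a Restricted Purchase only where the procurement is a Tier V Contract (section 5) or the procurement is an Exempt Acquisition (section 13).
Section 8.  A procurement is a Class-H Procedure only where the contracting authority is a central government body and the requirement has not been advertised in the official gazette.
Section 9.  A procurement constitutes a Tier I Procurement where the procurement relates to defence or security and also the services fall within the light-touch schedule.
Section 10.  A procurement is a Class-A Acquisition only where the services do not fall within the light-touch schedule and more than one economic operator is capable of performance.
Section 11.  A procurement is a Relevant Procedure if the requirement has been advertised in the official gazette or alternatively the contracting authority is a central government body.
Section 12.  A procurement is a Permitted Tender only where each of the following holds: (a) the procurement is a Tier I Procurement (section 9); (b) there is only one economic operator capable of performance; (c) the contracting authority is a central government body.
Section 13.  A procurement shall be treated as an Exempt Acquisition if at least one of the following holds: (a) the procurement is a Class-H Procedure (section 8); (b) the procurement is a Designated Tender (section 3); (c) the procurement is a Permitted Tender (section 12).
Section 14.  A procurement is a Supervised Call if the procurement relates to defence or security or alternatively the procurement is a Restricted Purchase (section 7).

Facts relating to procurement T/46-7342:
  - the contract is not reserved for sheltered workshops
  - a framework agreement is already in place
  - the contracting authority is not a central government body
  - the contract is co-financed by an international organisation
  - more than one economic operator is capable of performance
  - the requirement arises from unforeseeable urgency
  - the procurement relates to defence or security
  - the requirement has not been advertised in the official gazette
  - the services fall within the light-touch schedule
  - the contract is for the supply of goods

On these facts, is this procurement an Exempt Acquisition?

Under section 8: the contracting authority is a central government body? no; and the requirement has not been advertised in the official gazette? yes. So the procurement is not a Class-H Procedure.
Under section 4: the contract is reserved for sheltered workshops? no; or the contract is not for the supply of goods? no. So the procurement is not an Authorised Contract.
Under section 2: the contract is co-financed by an international organisation? yes; and the requirement does not arise from unforeseeable urgency? no; and the contracting authority is a central government body? no. So the procurement is not a Licensed Tender.
Under section 11: the requirement has been advertised in the official gazette? no; or the contracting authority is a central government body? no. So the procurement is not a Relevant Procedure.
Under section 3: not an Authorised Contract (section 4)? yes; and Licensed Tender (section 2)? no; and Relevant Procedure (section 11)? no. So the procurement is not a Designated Tender.
Under section 9: the procurement relates to defence or security? yes; and the services fall within the light-touch schedule? yes. So the procurement is a Tier I Procurement.
Under section 12: Tier I Procurement (section 9)? yes; and there is only one economic operator capable of performance? no; and the contracting authority is a central government body? no. So the procurement is not a Permitted Tender.
Under section 13: Class-H Procedure (section 8)? no; or Designated Tender (section 3)? no; or Permitted Tender (section 12)? no. So the procurement is not an Exempt Acquisition.

No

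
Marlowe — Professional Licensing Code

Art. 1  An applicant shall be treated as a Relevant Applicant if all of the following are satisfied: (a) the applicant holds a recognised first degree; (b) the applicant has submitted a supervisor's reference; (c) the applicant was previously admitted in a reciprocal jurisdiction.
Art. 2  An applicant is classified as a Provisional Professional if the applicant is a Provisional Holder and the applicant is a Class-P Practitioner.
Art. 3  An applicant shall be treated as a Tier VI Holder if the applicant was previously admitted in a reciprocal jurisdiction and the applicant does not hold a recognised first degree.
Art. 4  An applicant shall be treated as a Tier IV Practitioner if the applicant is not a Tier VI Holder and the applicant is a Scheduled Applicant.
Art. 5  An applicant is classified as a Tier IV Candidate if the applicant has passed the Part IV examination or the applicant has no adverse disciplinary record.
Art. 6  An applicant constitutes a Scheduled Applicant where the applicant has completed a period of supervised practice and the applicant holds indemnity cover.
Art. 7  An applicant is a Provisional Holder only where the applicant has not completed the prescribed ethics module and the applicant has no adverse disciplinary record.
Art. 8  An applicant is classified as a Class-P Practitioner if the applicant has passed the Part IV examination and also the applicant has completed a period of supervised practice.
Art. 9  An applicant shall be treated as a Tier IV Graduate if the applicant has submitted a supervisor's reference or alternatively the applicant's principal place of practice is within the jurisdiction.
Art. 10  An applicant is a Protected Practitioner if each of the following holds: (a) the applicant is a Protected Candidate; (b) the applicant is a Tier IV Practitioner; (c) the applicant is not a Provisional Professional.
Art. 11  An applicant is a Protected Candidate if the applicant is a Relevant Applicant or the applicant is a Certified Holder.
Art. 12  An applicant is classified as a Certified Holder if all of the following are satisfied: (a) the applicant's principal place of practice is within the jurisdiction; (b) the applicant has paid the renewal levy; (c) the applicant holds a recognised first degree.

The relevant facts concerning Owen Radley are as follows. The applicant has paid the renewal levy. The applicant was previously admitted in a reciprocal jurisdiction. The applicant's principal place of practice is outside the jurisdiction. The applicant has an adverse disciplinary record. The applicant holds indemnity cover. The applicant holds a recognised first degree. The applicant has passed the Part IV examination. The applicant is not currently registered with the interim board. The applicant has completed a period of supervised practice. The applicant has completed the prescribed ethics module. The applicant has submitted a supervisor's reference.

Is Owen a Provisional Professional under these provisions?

No

article 7 — Provisional Holder: [the applicant has not completed the prescribed ethics module? no] AND [the applicant has no adverse disciplinary record? no] → not satisfied.
article 8 — Class-P Practitioner: [the applicant has passed the Part IV examination? yes] AND [the applicant has completed a period of supervised practice? yes] → satisfied.
article 2 — Provisional Professional: [Provisional Holder (article 7)? no] AND [Class-P Practitioner (article 8)? yes] → not satisfied.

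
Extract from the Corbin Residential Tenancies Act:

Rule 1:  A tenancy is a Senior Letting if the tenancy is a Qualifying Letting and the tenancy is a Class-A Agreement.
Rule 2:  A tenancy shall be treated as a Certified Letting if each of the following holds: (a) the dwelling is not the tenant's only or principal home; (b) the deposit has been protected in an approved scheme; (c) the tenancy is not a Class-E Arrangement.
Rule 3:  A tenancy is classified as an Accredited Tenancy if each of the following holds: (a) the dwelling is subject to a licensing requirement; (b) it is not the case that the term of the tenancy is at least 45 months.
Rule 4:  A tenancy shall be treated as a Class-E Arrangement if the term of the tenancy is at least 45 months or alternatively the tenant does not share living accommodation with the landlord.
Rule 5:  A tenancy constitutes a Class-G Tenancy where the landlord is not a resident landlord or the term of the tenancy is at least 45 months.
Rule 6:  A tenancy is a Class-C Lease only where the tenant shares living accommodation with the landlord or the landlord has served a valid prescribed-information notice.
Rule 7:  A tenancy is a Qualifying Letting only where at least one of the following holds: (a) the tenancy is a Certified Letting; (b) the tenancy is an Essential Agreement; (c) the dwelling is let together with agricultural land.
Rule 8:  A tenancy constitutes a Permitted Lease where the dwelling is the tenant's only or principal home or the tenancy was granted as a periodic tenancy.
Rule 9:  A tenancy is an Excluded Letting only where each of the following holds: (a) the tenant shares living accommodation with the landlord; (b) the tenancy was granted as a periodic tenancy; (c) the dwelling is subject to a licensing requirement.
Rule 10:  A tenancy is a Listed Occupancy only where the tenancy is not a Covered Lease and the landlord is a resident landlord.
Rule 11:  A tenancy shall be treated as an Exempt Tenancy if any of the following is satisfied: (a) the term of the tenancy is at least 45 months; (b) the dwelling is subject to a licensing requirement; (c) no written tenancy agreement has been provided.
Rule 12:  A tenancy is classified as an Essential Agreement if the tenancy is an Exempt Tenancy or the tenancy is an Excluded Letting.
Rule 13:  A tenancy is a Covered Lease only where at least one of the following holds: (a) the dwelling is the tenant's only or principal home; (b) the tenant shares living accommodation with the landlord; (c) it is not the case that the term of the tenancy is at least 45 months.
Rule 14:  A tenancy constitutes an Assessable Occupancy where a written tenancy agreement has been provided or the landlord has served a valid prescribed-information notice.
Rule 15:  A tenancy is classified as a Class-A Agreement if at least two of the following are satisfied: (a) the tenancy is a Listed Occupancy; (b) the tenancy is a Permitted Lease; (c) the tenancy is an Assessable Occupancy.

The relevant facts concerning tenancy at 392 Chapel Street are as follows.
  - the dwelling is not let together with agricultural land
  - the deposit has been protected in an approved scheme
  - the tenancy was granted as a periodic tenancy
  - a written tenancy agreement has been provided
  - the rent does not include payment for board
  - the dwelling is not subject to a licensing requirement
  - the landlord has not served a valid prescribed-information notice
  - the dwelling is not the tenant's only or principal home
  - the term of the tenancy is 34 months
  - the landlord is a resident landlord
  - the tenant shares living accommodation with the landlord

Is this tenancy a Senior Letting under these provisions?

Yes

rule 4 — Class-E Arrangement: [term of the tenancy: 34 months ≥ 45 months? no] OR [the tenant does not share living accommodation with the landlord? no] → not satisfied.
rule 2 — Certified Letting: [the dwelling is not the tenant's only or principal home? yes] AND [the deposit has been protected in an approved scheme? yes] AND [not a Class-E Arrangement (rule 4)? yes] → satisfied.
rule 11 — Exempt Tenancy: [term of the tenancy: 34 months ≥ 45 months? no] OR [the dwelling is subject to a licensing requirement? no] OR [no written tenancy agreement has been provided? no] → not satisfied.
rule 9 — Excluded Letting: [the tenant shares living accommodation with the landlord? yes] AND [the tenancy was granted as a periodic tenancy? yes] AND [the dwelling is subject to a licensing requirement? no] → not satisfied.
rule 12 — Essential Agreement: [Exempt Tenancy (rule 11)? no] OR [Excluded Letting (rule 9)? no] → not satisfied.
rule 7 — Qualifying Letting: [Certified Letting (rule 2)? yes] OR [Essential Agreement (rule 12)? no] OR [the dwelling is let together with agricultural land? no] → satisfied.
rule 13 — Covered Lease: [the dwelling is the tenant's only or principal home? no] OR [the tenant shares living accommodation with the landlord? yes] OR [term of the tenancy: 34 months ≥ 45 months? no, so negated condition yes] → satisfied.
rule 10 — Listed Occupancy: [not a Covered Lease (rule 13)? no] AND [the landlord is a resident landlord? yes] → not satisfied.
rule 8 — Permitted Lease: [the dwelling is the tenant's only or principal home? no] OR [the tenancy was granted as a periodic tenancy? yes] → satisfied.
rule 14 — Assessable Occupancy: [a written tenancy agreement has been provided? yes] OR [the landlord has served a valid prescribed-information notice? no] → satisfied.
rule 15 — Class-A Agreement: Listed Occupancy (rule 10)? no; Permitted Lease (rule 8)? yes; Assessable Occupancy (rule 14)? yes — 2 of 3 hold (need ≥2) → satisfied.
rule 1 — Senior Letting: [Qualifying Letting (rule 7)? yes] AND [Class-A Agreement (rule 15)? yes] → satisfied.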